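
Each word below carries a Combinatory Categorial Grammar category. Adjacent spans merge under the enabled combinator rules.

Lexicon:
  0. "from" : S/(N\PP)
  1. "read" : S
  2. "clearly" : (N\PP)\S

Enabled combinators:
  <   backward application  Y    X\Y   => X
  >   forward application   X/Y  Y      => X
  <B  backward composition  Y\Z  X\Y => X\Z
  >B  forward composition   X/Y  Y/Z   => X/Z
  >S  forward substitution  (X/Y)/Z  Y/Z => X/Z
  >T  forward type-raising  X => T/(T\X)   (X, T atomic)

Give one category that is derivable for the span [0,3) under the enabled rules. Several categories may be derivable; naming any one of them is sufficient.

[0,3] S   >
  [0,1] "from" : S/(N\PP)
  [1,3] N\PP   <
    [1,2] "read" : S
    [2,3] "clearly" : (N\PP)\S

S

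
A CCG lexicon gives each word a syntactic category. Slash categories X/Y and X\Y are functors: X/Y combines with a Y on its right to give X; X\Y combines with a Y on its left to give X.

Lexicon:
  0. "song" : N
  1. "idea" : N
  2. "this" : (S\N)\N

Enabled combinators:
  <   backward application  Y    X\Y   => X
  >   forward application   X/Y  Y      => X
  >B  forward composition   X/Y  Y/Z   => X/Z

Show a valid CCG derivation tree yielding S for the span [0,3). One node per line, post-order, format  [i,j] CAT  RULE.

[0,1] N  lex  "song"
[1,2] N  lex  "idea"
[2,3] (S\N)\N  lex  "this"
[1,3] S\N  <  k=2
[0,3] S  <  k=1

[0,3] S   <
  [0,1] "song" : N
  [1,3] S\N   <
    [1,2] "idea" : N
    [2,3] "this" : (S\N)\N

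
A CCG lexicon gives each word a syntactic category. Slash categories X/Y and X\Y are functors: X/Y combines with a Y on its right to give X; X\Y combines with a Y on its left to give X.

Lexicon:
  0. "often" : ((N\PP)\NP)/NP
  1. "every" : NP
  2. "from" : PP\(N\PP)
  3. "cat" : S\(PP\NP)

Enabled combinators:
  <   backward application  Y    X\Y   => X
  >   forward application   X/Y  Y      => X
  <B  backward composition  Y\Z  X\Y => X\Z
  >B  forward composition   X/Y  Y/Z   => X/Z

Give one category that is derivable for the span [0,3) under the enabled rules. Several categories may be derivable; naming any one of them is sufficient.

[0,4] S   <
  [0,3] PP\NP   <B
    [0,2] (N\PP)\NP   >
      [0,1] "often" : ((N\PP)\NP)/NP
      [1,2] "every" : NP
    [2,3] "from" : PP\(N\PP)
  [3,4] "cat" : S\(PP\NP)

PP\NP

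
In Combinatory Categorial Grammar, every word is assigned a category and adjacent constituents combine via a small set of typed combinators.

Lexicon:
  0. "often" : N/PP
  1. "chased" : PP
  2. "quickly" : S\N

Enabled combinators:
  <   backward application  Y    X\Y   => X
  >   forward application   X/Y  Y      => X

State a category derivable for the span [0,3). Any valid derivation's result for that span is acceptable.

[0,3] S   <
  [0,2] N   >
    [0,1] "often" : N/PP
    [1,2] "chased" : PP
  [2,3] "quickly" : S\N

S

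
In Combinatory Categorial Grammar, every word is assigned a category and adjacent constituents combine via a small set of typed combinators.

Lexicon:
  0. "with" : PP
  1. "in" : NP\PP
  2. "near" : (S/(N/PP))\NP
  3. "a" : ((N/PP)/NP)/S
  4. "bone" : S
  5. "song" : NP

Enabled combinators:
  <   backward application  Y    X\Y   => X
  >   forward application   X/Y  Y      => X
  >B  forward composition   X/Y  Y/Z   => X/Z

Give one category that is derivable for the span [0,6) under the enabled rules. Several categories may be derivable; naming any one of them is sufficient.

S

[0,6] S   >
  [0,3] S/(N/PP)   <
    [0,2] NP   <
      [0,1] "with" : PP
      [1,2] "in" : NP\PP
    [2,3] "near" : (S/(N/PP))\NP
  [3,6] N/PP   >
    [3,5] (N/PP)/NP   >
      [3,4] "a" : ((N/PP)/NP)/S
      [4,5] "bone" : S
    [5,6] "song" : NP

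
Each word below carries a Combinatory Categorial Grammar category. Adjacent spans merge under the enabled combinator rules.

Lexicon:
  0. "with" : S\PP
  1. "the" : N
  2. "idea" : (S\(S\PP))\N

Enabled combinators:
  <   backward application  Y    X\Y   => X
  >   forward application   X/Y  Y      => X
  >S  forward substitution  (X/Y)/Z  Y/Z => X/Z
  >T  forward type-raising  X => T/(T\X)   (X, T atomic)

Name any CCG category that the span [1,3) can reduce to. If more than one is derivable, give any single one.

S\(S\PP)

[0,3] S   <
  [0,1] "with" : S\PP
  [1,3] S\(S\PP)   <
    [1,2] "the" : N
    [2,3] "idea" : (S\(S\PP))\N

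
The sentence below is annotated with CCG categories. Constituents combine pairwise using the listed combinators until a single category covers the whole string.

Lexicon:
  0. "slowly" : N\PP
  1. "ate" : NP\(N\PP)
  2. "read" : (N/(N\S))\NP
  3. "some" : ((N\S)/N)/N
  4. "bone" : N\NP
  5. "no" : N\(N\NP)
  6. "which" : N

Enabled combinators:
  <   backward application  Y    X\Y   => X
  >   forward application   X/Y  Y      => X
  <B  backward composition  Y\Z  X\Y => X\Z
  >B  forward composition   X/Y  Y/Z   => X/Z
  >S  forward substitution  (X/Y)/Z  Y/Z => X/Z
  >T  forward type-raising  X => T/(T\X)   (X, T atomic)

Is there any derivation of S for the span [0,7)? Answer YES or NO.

NO

N\PP NP\(N\PP) (N/(N\S))\NP ((N\S)/N)/N N\NP N\(N\NP) N
CKY chart[0,7] = {N, N/(N\N), NP/(NP\N), PP/(PP\N), S/(S\N)}; S ∉ chart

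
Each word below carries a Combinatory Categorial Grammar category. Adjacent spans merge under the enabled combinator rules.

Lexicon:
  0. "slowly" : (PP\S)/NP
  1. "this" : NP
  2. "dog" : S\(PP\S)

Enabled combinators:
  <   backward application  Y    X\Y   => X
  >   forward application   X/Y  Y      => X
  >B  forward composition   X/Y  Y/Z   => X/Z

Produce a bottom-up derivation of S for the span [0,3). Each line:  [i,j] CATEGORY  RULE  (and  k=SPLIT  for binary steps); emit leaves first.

[0,1] (PP\S)/NP  lex  "slowly"
[1,2] NP  lex  "this"
[0,2] PP\S  >  k=1
[2,3] S\(PP\S)  lex  "dog"
[0,3] S  <  k=2

[0,3] S   <
  [0,2] PP\S   >
    [0,1] "slowly" : (PP\S)/NP
    [1,2] "this" : NP
  [2,3] "dog" : S\(PP\S)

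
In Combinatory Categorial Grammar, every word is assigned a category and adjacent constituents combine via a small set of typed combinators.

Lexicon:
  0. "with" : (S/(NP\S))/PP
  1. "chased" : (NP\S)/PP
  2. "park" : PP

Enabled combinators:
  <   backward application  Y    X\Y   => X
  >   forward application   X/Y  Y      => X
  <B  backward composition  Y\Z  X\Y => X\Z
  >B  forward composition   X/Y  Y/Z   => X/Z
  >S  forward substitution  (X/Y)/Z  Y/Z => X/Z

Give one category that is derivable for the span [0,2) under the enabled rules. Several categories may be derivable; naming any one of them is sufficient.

[0,3] S   >
  [0,2] S/PP   >S
    [0,1] "with" : (S/(NP\S))/PP
    [1,2] "chased" : (NP\S)/PP
  [2,3] "park" : PP

S/PP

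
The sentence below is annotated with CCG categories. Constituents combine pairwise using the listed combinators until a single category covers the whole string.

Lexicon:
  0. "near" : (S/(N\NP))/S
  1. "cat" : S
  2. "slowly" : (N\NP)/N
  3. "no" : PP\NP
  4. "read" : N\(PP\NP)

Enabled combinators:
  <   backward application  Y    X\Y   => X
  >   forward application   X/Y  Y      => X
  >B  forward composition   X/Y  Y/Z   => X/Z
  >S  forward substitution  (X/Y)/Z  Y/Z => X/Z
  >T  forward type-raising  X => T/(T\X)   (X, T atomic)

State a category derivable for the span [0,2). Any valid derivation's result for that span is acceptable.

[0,5] S   >
  [0,2] S/(N\NP)   >
    [0,1] "near" : (S/(N\NP))/S
    [1,2] "cat" : S
  [2,5] N\NP   >
    [2,3] "slowly" : (N\NP)/N
    [3,5] N   <
      [3,4] "no" : PP\NP
      [4,5] "read" : N\(PP\NP)

S/(N\NP)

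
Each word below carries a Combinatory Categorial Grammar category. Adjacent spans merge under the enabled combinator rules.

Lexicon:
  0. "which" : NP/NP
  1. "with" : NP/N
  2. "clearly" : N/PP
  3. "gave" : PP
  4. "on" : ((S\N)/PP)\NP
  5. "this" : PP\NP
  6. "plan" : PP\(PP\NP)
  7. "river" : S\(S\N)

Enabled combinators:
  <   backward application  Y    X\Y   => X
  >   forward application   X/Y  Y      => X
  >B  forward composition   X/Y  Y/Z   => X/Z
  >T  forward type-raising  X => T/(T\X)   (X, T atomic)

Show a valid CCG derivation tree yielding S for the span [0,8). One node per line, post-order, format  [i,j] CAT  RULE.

[0,1] NP/NP  lex  "which"
[1,2] NP/N  lex  "with"
[0,2] NP/N  >B  k=1
[2,3] N/PP  lex  "clearly"
[3,4] PP  lex  "gave"
[2,4] N  >  k=3
[0,4] NP  >  k=2
[4,5] ((S\N)/PP)\NP  lex  "on"
[0,5] (S\N)/PP  <  k=4
[5,6] PP\NP  lex  "this"
[6,7] PP\(PP\NP)  lex  "plan"
[5,7] PP  <  k=6
[0,7] S\N  >  k=5
[7,8] S\(S\N)  lex  "river"
[0,8] S  <  k=7

[0,8] S   <
  [0,7] S\N   >
    [0,5] (S\N)/PP   <
      [0,4] NP   >
        [0,2] NP/N   >B
          [0,1] "which" : NP/NP
          [1,2] "with" : NP/N
        [2,4] N   >
          [2,3] "clearly" : N/PP
          [3,4] "gave" : PP
      [4,5] "on" : ((S\N)/PP)\NP
    [5,7] PP   <
      [5,6] "this" : PP\NP
      [6,7] "plan" : PP\(PP\NP)
  [7,8] "river" : S\(S\N)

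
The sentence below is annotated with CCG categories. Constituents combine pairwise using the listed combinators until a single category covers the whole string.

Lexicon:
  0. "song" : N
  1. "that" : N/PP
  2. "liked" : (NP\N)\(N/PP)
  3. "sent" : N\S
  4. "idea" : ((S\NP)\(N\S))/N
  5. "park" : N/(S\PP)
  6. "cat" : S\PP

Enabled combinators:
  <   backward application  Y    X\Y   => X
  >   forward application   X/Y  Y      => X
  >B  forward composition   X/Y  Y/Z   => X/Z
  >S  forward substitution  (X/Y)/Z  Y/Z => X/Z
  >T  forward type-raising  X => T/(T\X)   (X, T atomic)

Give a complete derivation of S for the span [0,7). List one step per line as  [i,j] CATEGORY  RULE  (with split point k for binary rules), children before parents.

[0,7] S   <
  [0,3] NP   >
    [0,1] NP/(NP\N)   >T
      [0,1] "song" : N
    [1,3] NP\N   <
      [1,2] "that" : N/PP
      [2,3] "liked" : (NP\N)\(N/PP)
  [3,7] S\NP   <
    [3,4] "sent" : N\S
    [4,7] (S\NP)\(N\S)   >
      [4,5] "idea" : ((S\NP)\(N\S))/N
      [5,7] N   >
        [5,6] "park" : N/(S\PP)
        [6,7] "cat" : S\PP

[0,1] N  lex  "song"
[0,1] NP/(NP\N)  >T
[1,2] N/PP  lex  "that"
[2,3] (NP\N)\(N/PP)  lex  "liked"
[1,3] NP\N  <  k=2
[0,3] NP  >  k=1
[3,4] N\S  lex  "sent"
[4,5] ((S\NP)\(N\S))/N  lex  "idea"
[5,6] N/(S\PP)  lex  "park"
[6,7] S\PP  lex  "cat"
[5,7] N  >  k=6
[4,7] (S\NP)\(N\S)  >  k=5
[3,7] S\NP  <  k=4
[0,7] S  <  k=3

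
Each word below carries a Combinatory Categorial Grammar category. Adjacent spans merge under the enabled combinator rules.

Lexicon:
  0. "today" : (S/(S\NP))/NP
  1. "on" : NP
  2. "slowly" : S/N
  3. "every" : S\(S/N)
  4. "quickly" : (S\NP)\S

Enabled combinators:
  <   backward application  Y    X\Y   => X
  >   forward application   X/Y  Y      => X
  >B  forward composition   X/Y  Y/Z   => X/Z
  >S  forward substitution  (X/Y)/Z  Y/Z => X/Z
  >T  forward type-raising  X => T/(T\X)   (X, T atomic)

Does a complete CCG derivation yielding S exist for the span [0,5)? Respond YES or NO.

YES

[0,5] S   >
  [0,2] S/(S\NP)   >
    [0,1] "today" : (S/(S\NP))/NP
    [1,2] "on" : NP
  [2,5] S\NP   <
    [2,4] S   <
      [2,3] "slowly" : S/N
      [3,4] "every" : S\(S/N)
    [4,5] "quickly" : (S\NP)\S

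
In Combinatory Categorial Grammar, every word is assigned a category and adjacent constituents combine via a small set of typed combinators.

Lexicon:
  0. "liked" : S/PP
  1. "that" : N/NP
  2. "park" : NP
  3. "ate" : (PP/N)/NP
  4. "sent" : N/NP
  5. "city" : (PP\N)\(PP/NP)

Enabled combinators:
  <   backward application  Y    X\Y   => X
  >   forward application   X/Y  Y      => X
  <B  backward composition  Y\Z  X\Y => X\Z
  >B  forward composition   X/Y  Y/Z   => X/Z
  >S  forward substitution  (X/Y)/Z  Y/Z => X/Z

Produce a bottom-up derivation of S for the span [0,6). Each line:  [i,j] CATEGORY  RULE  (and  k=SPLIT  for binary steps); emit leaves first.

[0,6] S   >
  [0,1] "liked" : S/PP
  [1,6] PP   <
    [1,3] N   >
      [1,2] "that" : N/NP
      [2,3] "park" : NP
    [3,6] PP\N   <
      [3,5] PP/NP   >S
        [3,4] "ate" : (PP/N)/NP
        [4,5] "sent" : N/NP
      [5,6] "city" : (PP\N)\(PP/NP)

[0,1] S/PP  lex  "liked"
[1,2] N/NP  lex  "that"
[2,3] NP  lex  "park"
[1,3] N  >  k=2
[3,4] (PP/N)/NP  lex  "ate"
[4,5] N/NP  lex  "sent"
[3,5] PP/NP  >S  k=4
[5,6] (PP\N)\(PP/NP)  lex  "city"
[3,6] PP\N  <  k=5
[1,6] PP  <  k=3
[0,6] S  >  k=1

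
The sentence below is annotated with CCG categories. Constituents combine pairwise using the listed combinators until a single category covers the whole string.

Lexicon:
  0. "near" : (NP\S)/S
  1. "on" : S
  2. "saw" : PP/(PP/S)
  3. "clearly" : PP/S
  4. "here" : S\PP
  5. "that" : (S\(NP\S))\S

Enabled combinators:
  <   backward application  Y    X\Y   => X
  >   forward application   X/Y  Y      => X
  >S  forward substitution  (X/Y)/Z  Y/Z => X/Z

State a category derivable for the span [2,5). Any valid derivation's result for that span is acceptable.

[0,6] S   <
  [0,2] NP\S   >
    [0,1] "near" : (NP\S)/S
    [1,2] "on" : S
  [2,6] S\(NP\S)   <
    [2,5] S   <
      [2,4] PP   >
        [2,3] "saw" : PP/(PP/S)
        [3,4] "clearly" : PP/S
      [4,5] "here" : S\PP
    [5,6] "that" : (S\(NP\S))\S

S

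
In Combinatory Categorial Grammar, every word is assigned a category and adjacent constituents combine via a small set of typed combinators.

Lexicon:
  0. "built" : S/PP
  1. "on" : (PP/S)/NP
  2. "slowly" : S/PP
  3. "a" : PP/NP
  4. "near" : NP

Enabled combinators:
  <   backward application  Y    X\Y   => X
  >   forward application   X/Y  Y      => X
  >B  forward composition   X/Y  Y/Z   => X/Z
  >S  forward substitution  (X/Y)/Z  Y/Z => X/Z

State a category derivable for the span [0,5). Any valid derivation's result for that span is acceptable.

S

[0,5] S   >
  [0,1] "built" : S/PP
  [1,5] PP   >
    [1,4] PP/NP   >S
      [1,2] "on" : (PP/S)/NP
      [2,4] S/NP   >B
        [2,3] "slowly" : S/PP
        [3,4] "a" : PP/NP
    [4,5] "near" : NP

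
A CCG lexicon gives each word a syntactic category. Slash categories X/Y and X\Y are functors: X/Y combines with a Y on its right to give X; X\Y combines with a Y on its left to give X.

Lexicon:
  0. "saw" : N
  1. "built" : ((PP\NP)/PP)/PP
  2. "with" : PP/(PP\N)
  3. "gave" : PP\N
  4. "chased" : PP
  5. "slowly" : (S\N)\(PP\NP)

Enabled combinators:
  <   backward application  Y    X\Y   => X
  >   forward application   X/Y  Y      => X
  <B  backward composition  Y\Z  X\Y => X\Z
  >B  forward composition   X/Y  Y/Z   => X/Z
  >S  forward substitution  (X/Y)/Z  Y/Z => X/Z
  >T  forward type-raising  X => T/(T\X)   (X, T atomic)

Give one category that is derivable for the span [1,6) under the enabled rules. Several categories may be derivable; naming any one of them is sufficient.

S\N

[0,6] S   <
  [0,1] "saw" : N
  [1,6] S\N   <
    [1,5] PP\NP   >
      [1,4] (PP\NP)/PP   >
        [1,2] "built" : ((PP\NP)/PP)/PP
        [2,4] PP   >
          [2,3] "with" : PP/(PP\N)
          [3,4] "gave" : PP\N
      [4,5] "chased" : PP
    [5,6] "slowly" : (S\N)\(PP\NP)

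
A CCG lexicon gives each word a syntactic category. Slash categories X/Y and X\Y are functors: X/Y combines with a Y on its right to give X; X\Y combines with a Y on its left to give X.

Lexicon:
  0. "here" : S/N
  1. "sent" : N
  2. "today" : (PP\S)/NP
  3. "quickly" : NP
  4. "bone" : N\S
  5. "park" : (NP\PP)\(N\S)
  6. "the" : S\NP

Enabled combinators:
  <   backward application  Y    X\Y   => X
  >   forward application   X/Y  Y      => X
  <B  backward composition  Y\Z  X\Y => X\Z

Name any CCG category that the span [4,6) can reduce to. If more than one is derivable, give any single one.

NP\PP

[0,7] S   <
  [0,4] PP   <
    [0,2] S   >
      [0,1] "here" : S/N
      [1,2] "sent" : N
    [2,4] PP\S   >
      [2,3] "today" : (PP\S)/NP
      [3,4] "quickly" : NP
  [4,7] S\PP   <B
    [4,6] NP\PP   <
      [4,5] "bone" : N\S
      [5,6] "park" : (NP\PP)\(N\S)
    [6,7] "the" : S\NP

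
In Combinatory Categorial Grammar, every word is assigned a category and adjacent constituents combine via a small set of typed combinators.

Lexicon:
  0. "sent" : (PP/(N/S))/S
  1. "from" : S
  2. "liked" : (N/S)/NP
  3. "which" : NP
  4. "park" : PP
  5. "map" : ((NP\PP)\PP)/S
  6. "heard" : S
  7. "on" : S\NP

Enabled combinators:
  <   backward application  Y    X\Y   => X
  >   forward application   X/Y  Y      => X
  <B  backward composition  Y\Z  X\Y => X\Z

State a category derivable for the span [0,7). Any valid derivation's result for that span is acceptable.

NP

[0,8] S   <
  [0,7] NP   <
    [0,4] PP   >
      [0,2] PP/(N/S)   >
        [0,1] "sent" : (PP/(N/S))/S
        [1,2] "from" : S
      [2,4] N/S   >
        [2,3] "liked" : (N/S)/NP
        [3,4] "which" : NP
    [4,7] NP\PP   <
      [4,5] "park" : PP
      [5,7] (NP\PP)\PP   >
        [5,6] "map" : ((NP\PP)\PP)/S
        [6,7] "heard" : S
  [7,8] "on" : S\NP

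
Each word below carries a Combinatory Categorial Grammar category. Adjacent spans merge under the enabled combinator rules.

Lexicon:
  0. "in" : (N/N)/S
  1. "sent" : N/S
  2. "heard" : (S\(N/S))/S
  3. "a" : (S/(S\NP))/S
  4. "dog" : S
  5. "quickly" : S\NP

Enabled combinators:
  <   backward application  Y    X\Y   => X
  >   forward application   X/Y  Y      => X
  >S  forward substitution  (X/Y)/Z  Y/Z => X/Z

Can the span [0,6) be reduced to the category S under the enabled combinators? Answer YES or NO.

[0,6] S   <
  [0,2] N/S   >S
    [0,1] "in" : (N/N)/S
    [1,2] "sent" : N/S
  [2,6] S\(N/S)   >
    [2,3] "heard" : (S\(N/S))/S
    [3,6] S   >
      [3,5] S/(S\NP)   >
        [3,4] "a" : (S/(S\NP))/S
        [4,5] "dog" : S
      [5,6] "quickly" : S\NP

YES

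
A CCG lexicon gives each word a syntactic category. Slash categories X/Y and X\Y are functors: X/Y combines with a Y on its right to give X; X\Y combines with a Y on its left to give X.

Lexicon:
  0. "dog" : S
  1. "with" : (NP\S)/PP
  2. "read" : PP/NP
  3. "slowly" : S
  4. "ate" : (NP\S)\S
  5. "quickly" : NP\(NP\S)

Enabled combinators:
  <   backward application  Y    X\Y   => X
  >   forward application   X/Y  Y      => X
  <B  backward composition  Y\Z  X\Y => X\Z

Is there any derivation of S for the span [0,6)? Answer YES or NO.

NO

S (NP\S)/PP PP/NP S (NP\S)\S NP\(NP\S)
CKY chart[0,6] = {NP}; S ∉ chart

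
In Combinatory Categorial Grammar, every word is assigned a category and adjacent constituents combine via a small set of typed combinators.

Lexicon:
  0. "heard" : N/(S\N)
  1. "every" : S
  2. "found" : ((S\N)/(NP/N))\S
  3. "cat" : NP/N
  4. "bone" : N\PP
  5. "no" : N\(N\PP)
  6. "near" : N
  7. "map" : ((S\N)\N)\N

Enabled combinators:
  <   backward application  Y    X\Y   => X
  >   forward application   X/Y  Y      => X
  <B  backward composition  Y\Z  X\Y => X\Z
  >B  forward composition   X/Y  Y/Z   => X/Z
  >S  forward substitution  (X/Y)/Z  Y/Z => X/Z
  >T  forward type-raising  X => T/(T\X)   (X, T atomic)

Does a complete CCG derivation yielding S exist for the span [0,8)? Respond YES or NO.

[0,8] S   <
  [0,4] N   >
    [0,1] "heard" : N/(S\N)
    [1,4] S\N   >
      [1,3] (S\N)/(NP/N)   <
        [1,2] "every" : S
        [2,3] "found" : ((S\N)/(NP/N))\S
      [3,4] "cat" : NP/N
  [4,8] S\N   <
    [4,6] N   <
      [4,5] "bone" : N\PP
      [5,6] "no" : N\(N\PP)
    [6,8] (S\N)\N   <
      [6,7] "near" : N
      [7,8] "map" : ((S\N)\N)\N

YES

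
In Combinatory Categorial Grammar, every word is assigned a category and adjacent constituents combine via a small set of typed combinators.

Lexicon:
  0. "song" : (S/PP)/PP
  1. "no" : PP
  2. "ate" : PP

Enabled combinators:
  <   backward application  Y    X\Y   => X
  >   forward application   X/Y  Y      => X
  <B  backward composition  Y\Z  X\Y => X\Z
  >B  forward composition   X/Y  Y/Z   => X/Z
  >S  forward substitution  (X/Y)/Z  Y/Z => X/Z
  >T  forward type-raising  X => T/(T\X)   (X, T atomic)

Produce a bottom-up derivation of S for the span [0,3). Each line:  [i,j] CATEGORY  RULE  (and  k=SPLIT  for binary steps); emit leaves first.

[0,1] (S/PP)/PP  lex  "song"
[1,2] PP  lex  "no"
[0,2] S/PP  >  k=1
[2,3] PP  lex  "ate"
[0,3] S  >  k=2

[0,3] S   >
  [0,2] S/PP   >
    [0,1] "song" : (S/PP)/PP
    [1,2] "no" : PP
  [2,3] "ate" : PP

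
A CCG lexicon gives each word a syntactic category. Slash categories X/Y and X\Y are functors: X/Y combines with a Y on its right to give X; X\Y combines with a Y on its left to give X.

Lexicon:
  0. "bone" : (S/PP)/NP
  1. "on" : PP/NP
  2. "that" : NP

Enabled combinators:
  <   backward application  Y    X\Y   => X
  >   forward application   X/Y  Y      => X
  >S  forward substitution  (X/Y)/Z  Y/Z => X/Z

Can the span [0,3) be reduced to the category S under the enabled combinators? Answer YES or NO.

[0,3] S   >
  [0,2] S/NP   >S
    [0,1] "bone" : (S/PP)/NP
    [1,2] "on" : PP/NP
  [2,3] "that" : NP

YES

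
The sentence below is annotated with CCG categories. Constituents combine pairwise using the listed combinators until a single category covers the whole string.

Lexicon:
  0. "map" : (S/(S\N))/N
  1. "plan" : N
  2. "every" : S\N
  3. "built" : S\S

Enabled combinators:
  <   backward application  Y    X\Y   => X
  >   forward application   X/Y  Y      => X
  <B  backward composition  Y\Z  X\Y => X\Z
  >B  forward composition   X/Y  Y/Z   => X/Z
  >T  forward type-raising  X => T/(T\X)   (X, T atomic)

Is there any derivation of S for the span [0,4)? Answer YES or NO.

YES

[0,4] S   >
  [0,2] S/(S\N)   >
    [0,1] "map" : (S/(S\N))/N
    [1,2] "plan" : N
  [2,4] S\N   <B
    [2,3] "every" : S\N
    [3,4] "built" : S\S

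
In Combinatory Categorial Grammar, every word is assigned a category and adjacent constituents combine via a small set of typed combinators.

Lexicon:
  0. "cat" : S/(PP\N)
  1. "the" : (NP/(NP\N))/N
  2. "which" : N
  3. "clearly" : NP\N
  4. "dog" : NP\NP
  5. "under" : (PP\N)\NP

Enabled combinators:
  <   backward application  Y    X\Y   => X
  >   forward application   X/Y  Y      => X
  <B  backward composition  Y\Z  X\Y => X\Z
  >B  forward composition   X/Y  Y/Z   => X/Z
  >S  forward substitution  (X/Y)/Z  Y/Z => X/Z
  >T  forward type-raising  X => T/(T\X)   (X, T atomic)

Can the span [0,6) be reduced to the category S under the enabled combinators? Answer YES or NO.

[0,6] S   >
  [0,1] "cat" : S/(PP\N)
  [1,6] PP\N   <
    [1,5] NP   >
      [1,3] NP/(NP\N)   >
        [1,2] "the" : (NP/(NP\N))/N
        [2,3] "which" : N
      [3,5] NP\N   <B
        [3,4] "clearly" : NP\N
        [4,5] "dog" : NP\NP
    [5,6] "under" : (PP\N)\NP

YES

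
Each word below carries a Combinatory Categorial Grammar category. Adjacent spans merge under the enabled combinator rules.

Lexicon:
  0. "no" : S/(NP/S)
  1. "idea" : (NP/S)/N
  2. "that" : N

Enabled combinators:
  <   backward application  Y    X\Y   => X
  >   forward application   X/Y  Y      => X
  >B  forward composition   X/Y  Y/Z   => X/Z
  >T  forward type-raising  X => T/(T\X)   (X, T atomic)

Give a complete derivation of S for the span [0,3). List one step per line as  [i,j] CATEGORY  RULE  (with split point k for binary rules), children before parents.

[0,3] S   >
  [0,1] "no" : S/(NP/S)
  [1,3] NP/S   >
    [1,2] "idea" : (NP/S)/N
    [2,3] "that" : N

[0,1] S/(NP/S)  lex  "no"
[1,2] (NP/S)/N  lex  "idea"
[2,3] N  lex  "that"
[1,3] NP/S  >  k=2
[0,3] S  >  k=1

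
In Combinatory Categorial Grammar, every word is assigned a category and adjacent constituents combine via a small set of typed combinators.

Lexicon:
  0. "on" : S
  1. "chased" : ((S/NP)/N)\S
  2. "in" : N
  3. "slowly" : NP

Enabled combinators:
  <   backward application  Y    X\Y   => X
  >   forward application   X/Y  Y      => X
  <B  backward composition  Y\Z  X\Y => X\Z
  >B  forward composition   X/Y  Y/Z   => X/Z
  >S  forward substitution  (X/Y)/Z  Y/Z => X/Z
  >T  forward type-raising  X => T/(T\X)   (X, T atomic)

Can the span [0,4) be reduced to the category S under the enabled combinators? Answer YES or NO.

YES

[0,4] S   >
  [0,3] S/NP   >
    [0,2] (S/NP)/N   <
      [0,1] "on" : S
      [1,2] "chased" : ((S/NP)/N)\S
    [2,3] "in" : N
  [3,4] "slowly" : NP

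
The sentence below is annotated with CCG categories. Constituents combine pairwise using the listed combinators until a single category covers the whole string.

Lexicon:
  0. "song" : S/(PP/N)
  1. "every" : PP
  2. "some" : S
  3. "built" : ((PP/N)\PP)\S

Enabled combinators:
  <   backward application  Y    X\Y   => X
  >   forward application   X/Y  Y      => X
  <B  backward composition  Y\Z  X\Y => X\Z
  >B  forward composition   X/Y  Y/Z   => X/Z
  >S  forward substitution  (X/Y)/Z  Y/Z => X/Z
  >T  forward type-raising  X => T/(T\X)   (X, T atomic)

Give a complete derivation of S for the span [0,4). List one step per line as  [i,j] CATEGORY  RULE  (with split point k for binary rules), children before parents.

[0,4] S   >
  [0,1] "song" : S/(PP/N)
  [1,4] PP/N   <
    [1,2] "every" : PP
    [2,4] (PP/N)\PP   <
      [2,3] "some" : S
      [3,4] "built" : ((PP/N)\PP)\S

[0,1] S/(PP/N)  lex  "song"
[1,2] PP  lex  "every"
[2,3] S  lex  "some"
[3,4] ((PP/N)\PP)\S  lex  "built"
[2,4] (PP/N)\PP  <  k=3
[1,4] PP/N  <  k=2
[0,4] S  >  k=1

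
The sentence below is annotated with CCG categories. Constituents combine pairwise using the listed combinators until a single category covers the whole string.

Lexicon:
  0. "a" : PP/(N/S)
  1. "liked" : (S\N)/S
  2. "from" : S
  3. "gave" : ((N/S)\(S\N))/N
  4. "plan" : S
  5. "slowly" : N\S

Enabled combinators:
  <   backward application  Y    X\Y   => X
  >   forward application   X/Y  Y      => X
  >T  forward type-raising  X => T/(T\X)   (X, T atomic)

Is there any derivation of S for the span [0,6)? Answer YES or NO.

PP/(N/S) (S\N)/S S ((N/S)\(S\N))/N S N\S
CKY chart[0,6] = {N/(N\PP), NP/(NP\PP), PP, PP/(PP\PP), S/(S\PP)}; S ∉ chart

NO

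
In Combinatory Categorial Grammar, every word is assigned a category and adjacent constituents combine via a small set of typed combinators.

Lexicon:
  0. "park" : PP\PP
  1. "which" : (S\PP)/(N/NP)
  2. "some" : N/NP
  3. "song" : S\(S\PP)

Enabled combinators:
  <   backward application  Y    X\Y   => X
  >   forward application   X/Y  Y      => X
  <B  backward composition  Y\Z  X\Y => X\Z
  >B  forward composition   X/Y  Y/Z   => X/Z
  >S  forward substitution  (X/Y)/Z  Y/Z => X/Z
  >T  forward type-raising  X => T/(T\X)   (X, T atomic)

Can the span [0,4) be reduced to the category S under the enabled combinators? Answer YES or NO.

[0,4] S   <
  [0,3] S\PP   <B
    [0,1] "park" : PP\PP
    [1,3] S\PP   >
      [1,2] "which" : (S\PP)/(N/NP)
      [2,3] "some" : N/NP
  [3,4] "song" : S\(S\PP)

YES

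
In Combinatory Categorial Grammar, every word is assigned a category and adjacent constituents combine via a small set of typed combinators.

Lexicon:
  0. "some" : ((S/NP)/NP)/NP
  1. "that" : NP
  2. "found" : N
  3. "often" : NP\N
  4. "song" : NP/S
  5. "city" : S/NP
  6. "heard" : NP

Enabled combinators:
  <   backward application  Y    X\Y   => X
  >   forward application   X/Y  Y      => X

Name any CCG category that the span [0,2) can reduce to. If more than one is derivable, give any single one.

(S/NP)/NP

[0,7] S   >
  [0,4] S/NP   >
    [0,2] (S/NP)/NP   >
      [0,1] "some" : ((S/NP)/NP)/NP
      [1,2] "that" : NP
    [2,4] NP   <
      [2,3] "found" : N
      [3,4] "often" : NP\N
  [4,7] NP   >
    [4,5] "song" : NP/S
    [5,7] S   >
      [5,6] "city" : S/NP
      [6,7] "heard" : NP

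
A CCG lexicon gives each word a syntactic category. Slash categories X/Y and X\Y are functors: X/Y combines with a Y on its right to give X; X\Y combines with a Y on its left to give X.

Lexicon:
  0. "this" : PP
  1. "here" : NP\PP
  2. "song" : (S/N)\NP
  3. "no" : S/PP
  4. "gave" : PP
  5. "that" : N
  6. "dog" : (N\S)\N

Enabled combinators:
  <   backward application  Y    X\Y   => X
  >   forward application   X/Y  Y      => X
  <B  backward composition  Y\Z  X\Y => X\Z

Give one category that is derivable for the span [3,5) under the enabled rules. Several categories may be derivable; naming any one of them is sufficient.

[0,7] S   >
  [0,3] S/N   <
    [0,2] NP   <
      [0,1] "this" : PP
      [1,2] "here" : NP\PP
    [2,3] "song" : (S/N)\NP
  [3,7] N   <
    [3,5] S   >
      [3,4] "no" : S/PP
      [4,5] "gave" : PP
    [5,7] N\S   <
      [5,6] "that" : N
      [6,7] "dog" : (N\S)\N

S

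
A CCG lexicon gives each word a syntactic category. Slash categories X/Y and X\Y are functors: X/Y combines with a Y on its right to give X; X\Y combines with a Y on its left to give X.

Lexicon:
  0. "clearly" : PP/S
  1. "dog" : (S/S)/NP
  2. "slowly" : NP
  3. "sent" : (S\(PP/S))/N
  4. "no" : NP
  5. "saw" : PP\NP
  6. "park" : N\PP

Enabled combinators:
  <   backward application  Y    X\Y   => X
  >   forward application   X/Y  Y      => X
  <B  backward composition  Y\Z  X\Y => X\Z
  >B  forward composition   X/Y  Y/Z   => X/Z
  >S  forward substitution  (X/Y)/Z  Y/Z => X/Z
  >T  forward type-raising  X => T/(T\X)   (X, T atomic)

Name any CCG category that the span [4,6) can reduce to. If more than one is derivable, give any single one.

[0,7] S   <
  [0,3] PP/S   >B
    [0,1] "clearly" : PP/S
    [1,3] S/S   >
      [1,2] "dog" : (S/S)/NP
      [2,3] "slowly" : NP
  [3,7] S\(PP/S)   >
    [3,4] "sent" : (S\(PP/S))/N
    [4,7] N   <
      [4,6] PP   <
        [4,5] "no" : NP
        [5,6] "saw" : PP\NP
      [6,7] "park" : N\PP

PP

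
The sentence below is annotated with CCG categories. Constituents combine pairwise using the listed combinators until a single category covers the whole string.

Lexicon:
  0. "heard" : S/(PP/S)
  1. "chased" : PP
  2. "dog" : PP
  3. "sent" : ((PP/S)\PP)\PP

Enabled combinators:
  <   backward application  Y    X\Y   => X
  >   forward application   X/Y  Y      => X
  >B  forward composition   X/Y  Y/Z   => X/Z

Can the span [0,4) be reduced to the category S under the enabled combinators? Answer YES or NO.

[0,4] S   >
  [0,1] "heard" : S/(PP/S)
  [1,4] PP/S   <
    [1,2] "chased" : PP
    [2,4] (PP/S)\PP   <
      [2,3] "dog" : PP
      [3,4] "sent" : ((PP/S)\PP)\PP

YES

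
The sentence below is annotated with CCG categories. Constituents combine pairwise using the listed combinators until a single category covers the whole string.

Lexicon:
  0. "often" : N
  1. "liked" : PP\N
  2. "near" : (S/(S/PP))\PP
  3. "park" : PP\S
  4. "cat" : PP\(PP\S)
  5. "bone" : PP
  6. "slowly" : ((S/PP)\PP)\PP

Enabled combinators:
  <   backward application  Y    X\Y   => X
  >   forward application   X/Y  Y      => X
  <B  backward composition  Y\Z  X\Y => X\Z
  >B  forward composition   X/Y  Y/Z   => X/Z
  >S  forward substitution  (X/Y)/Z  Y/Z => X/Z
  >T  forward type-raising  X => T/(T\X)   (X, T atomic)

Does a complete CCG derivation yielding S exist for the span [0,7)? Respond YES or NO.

YES

[0,7] S   >
  [0,3] S/(S/PP)   <
    [0,2] PP   >
      [0,1] PP/(PP\N)   >T
        [0,1] "often" : N
      [1,2] "liked" : PP\N
    [2,3] "near" : (S/(S/PP))\PP
  [3,7] S/PP   <
    [3,5] PP   <
      [3,4] "park" : PP\S
      [4,5] "cat" : PP\(PP\S)
    [5,7] (S/PP)\PP   <
      [5,6] "bone" : PP
      [6,7] "slowly" : ((S/PP)\PP)\PP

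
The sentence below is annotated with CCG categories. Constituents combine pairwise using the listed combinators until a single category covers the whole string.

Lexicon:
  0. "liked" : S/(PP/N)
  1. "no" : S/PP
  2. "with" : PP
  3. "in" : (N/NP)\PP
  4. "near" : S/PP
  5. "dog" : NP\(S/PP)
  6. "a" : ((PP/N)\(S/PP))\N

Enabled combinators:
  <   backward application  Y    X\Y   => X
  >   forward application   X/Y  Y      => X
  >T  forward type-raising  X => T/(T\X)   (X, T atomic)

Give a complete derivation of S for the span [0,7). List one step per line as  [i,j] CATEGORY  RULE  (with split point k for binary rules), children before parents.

[0,7] S   >
  [0,1] "liked" : S/(PP/N)
  [1,7] PP/N   <
    [1,2] "no" : S/PP
    [2,7] (PP/N)\(S/PP)   <
      [2,6] N   >
        [2,4] N/NP   <
          [2,3] "with" : PP
          [3,4] "in" : (N/NP)\PP
        [4,6] NP   <
          [4,5] "near" : S/PP
          [5,6] "dog" : NP\(S/PP)
      [6,7] "a" : ((PP/N)\(S/PP))\N

[0,1] S/(PP/N)  lex  "liked"
[1,2] S/PP  lex  "no"
[2,3] PP  lex  "with"
[3,4] (N/NP)\PP  lex  "in"
[2,4] N/NP  <  k=3
[4,5] S/PP  lex  "near"
[5,6] NP\(S/PP)  lex  "dog"
[4,6] NP  <  k=5
[2,6] N  >  k=4
[6,7] ((PP/N)\(S/PP))\N  lex  "a"
[2,7] (PP/N)\(S/PP)  <  k=6
[1,7] PP/N  <  k=2
[0,7] S  >  k=1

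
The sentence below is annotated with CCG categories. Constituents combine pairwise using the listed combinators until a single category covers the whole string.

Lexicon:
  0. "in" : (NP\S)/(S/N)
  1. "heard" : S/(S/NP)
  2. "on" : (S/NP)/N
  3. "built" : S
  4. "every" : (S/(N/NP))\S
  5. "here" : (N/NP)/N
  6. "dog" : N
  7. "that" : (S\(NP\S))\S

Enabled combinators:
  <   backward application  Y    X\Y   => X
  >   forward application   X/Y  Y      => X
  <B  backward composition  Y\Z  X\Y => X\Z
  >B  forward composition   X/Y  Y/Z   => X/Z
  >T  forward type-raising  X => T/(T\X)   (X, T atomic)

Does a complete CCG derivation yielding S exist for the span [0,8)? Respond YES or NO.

YES

[0,8] S   <
  [0,3] NP\S   >
    [0,1] "in" : (NP\S)/(S/N)
    [1,3] S/N   >B
      [1,2] "heard" : S/(S/NP)
      [2,3] "on" : (S/NP)/N
  [3,8] S\(NP\S)   <
    [3,7] S   >
      [3,5] S/(N/NP)   <
        [3,4] "built" : S
        [4,5] "every" : (S/(N/NP))\S
      [5,7] N/NP   >
        [5,6] "here" : (N/NP)/N
        [6,7] "dog" : N
    [7,8] "that" : (S\(NP\S))\S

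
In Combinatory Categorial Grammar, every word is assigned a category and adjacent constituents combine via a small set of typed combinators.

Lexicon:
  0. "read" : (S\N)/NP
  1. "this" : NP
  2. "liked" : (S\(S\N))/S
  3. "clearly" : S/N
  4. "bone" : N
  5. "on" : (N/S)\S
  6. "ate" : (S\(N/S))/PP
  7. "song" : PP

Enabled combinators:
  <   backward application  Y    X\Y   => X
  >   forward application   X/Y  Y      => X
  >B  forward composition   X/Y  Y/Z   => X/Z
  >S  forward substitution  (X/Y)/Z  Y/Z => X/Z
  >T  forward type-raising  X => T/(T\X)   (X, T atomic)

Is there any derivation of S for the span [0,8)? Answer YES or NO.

YES

[0,8] S   <
  [0,6] N/S   <
    [0,5] S   <
      [0,2] S\N   >
        [0,1] "read" : (S\N)/NP
        [1,2] "this" : NP
      [2,5] S\(S\N)   >
        [2,3] "liked" : (S\(S\N))/S
        [3,5] S   >
          [3,4] "clearly" : S/N
          [4,5] "bone" : N
    [5,6] "on" : (N/S)\S
  [6,8] S\(N/S)   >
    [6,7] "ate" : (S\(N/S))/PP
    [7,8] "song" : PP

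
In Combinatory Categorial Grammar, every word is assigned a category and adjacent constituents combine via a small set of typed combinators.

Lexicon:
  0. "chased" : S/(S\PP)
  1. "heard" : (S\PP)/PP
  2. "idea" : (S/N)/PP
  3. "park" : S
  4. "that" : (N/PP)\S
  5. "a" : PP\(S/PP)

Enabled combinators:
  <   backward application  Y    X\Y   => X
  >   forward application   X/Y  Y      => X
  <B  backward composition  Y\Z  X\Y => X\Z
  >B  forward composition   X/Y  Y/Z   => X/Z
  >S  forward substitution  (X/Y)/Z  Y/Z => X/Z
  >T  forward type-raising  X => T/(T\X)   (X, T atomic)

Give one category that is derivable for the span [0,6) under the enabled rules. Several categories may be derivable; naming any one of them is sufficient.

S

[0,6] S   >
  [0,1] "chased" : S/(S\PP)
  [1,6] S\PP   >
    [1,2] "heard" : (S\PP)/PP
    [2,6] PP   <
      [2,5] S/PP   >S
        [2,3] "idea" : (S/N)/PP
        [3,5] N/PP   <
          [3,4] "park" : S
          [4,5] "that" : (N/PP)\S
      [5,6] "a" : PP\(S/PP)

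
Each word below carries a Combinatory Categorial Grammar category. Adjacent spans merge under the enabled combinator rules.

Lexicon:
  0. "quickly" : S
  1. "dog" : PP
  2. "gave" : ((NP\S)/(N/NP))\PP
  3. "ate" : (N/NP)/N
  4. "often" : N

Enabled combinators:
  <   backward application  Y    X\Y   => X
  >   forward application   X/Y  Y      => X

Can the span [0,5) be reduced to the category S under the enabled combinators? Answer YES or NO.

S PP ((NP\S)/(N/NP))\PP (N/NP)/N N
CKY chart[0,5] = {NP}; S ∉ chart

NO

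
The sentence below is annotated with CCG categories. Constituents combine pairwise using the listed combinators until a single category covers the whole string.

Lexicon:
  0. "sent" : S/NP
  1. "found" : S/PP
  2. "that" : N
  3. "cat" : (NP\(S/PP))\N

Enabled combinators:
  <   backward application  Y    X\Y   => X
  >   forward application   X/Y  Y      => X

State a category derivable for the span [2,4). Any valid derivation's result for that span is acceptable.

NP\(S/PP)

[0,4] S   >
  [0,1] "sent" : S/NP
  [1,4] NP   <
    [1,2] "found" : S/PP
    [2,4] NP\(S/PP)   <
      [2,3] "that" : N
      [3,4] "cat" : (NP\(S/PP))\N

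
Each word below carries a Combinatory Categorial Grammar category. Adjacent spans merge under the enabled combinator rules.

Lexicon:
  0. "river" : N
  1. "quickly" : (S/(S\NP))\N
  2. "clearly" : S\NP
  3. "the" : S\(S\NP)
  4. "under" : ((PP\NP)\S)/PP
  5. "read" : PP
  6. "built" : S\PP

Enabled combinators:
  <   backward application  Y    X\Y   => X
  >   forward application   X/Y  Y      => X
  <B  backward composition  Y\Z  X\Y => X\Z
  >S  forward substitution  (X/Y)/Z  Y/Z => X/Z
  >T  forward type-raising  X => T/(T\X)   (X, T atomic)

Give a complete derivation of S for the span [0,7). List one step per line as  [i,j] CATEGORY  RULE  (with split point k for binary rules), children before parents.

[0,7] S   >
  [0,2] S/(S\NP)   <
    [0,1] "river" : N
    [1,2] "quickly" : (S/(S\NP))\N
  [2,7] S\NP   <B
    [2,6] PP\NP   <
      [2,4] S   <
        [2,3] "clearly" : S\NP
        [3,4] "the" : S\(S\NP)
      [4,6] (PP\NP)\S   >
        [4,5] "under" : ((PP\NP)\S)/PP
        [5,6] "read" : PP
    [6,7] "built" : S\PP

[0,1] N  lex  "river"
[1,2] (S/(S\NP))\N  lex  "quickly"
[0,2] S/(S\NP)  <  k=1
[2,3] S\NP  lex  "clearly"
[3,4] S\(S\NP)  lex  "the"
[2,4] S  <  k=3
[4,5] ((PP\NP)\S)/PP  lex  "under"
[5,6] PP  lex  "read"
[4,6] (PP\NP)\S  >  k=5
[2,6] PP\NP  <  k=4
[6,7] S\PP  lex  "built"
[2,7] S\NP  <B  k=6
[0,7] S  >  k=2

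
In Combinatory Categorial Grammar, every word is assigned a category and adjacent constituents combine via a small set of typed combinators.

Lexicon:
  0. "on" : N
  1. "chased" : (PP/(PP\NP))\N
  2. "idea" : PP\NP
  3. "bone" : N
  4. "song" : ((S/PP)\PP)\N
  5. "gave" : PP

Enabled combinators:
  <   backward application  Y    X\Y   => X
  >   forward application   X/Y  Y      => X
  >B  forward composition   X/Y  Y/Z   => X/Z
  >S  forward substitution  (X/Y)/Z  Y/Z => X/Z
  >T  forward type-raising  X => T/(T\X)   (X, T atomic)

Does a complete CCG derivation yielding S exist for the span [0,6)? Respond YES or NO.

YES

[0,6] S   >
  [0,5] S/PP   <
    [0,3] PP   >
      [0,2] PP/(PP\NP)   <
        [0,1] "on" : N
        [1,2] "chased" : (PP/(PP\NP))\N
      [2,3] "idea" : PP\NP
    [3,5] (S/PP)\PP   <
      [3,4] "bone" : N
      [4,5] "song" : ((S/PP)\PP)\N
  [5,6] "gave" : PP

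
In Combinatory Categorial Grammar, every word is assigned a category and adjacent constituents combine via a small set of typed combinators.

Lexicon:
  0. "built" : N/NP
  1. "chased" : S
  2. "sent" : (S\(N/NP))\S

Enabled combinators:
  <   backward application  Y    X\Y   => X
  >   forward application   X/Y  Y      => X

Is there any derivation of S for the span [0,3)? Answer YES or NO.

[0,3] S   <
  [0,1] "built" : N/NP
  [1,3] S\(N/NP)   <
    [1,2] "chased" : S
    [2,3] "sent" : (S\(N/NP))\S

YES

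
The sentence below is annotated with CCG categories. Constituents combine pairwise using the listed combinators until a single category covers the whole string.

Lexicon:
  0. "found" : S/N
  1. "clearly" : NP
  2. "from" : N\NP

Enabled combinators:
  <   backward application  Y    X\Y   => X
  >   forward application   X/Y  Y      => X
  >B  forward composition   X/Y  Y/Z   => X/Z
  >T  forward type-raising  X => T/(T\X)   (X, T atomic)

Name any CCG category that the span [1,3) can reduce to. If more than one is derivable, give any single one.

N

[0,3] S   >
  [0,1] "found" : S/N
  [1,3] N   <
    [1,2] "clearly" : NP
    [2,3] "from" : N\NP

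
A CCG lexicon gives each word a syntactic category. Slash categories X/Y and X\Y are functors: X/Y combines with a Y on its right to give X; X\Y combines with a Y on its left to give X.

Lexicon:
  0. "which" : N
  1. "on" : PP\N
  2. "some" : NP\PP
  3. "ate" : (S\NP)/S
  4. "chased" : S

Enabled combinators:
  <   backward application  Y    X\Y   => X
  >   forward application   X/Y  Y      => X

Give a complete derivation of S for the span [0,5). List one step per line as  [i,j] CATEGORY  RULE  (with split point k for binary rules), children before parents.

[0,5] S   <
  [0,3] NP   <
    [0,2] PP   <
      [0,1] "which" : N
      [1,2] "on" : PP\N
    [2,3] "some" : NP\PP
  [3,5] S\NP   >
    [3,4] "ate" : (S\NP)/S
    [4,5] "chased" : S

[0,1] N  lex  "which"
[1,2] PP\N  lex  "on"
[0,2] PP  <  k=1
[2,3] NP\PP  lex  "some"
[0,3] NP  <  k=2
[3,4] (S\NP)/S  lex  "ate"
[4,5] S  lex  "chased"
[3,5] S\NP  >  k=4
[0,5] S  <  k=3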